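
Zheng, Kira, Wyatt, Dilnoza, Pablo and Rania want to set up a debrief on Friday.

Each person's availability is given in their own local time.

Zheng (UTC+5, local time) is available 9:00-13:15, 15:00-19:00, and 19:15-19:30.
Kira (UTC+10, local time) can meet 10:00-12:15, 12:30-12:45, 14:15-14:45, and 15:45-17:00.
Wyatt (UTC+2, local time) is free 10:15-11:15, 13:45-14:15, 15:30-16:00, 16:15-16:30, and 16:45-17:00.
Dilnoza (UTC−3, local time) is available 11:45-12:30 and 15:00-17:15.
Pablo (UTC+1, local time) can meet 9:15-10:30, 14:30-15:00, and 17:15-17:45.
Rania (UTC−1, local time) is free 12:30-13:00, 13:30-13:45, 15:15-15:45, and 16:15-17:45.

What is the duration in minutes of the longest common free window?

0 minutes

Zheng → UTC: 04:00–08:15, 10:00–14:00, 14:15–14:30.
Kira → UTC: 00:00–02:15, 02:30–02:45, 04:15–04:45, 05:45–07:00.
Wyatt → UTC: 08:15–09:15, 11:45–12:15, 13:30–14:00, 14:15–14:30, 14:45–15:00.
Dilnoza → UTC: 14:45–15:30, 18:00–20:15.
Pablo → UTC: 08:15–09:30, 13:30–14:00, 16:15–16:45.
Rania → UTC: 13:30–14:00, 14:30–14:45, 16:15–16:45, 17:15–18:45.
Zheng ∩ Kira: 04:15–04:45, 05:45–07:00.
Zheng ∩ Kira ∩ Wyatt: (none).
Zheng ∩ Kira ∩ Wyatt ∩ Dilnoza: (none).
Zheng ∩ Kira ∩ Wyatt ∩ Dilnoza ∩ Pablo: (none).
Zheng ∩ Kira ∩ Wyatt ∩ Dilnoza ∩ Pablo ∩ Rania: (none).
No common window.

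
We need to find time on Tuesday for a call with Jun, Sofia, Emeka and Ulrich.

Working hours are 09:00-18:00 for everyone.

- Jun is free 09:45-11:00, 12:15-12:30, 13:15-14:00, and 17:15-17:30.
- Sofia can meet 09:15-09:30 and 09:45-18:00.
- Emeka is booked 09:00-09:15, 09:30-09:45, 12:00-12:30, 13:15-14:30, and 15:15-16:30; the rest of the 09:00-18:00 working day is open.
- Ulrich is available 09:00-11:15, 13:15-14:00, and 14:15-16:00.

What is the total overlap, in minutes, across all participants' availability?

Emeka free within 09:00–18:00: 09:15–09:30, 09:45–12:00, 12:30–13:15, 14:30–15:15, 16:30–18:00.
Jun ∩ Sofia: 09:45–11:00, 12:15–12:30, 13:15–14:00, 17:15–17:30.
Jun ∩ Sofia ∩ Emeka: 09:45–11:00, 17:15–17:30.
Jun ∩ Sofia ∩ Emeka ∩ Ulrich: 09:45–11:00.
Total common minutes: 75.

75 minutes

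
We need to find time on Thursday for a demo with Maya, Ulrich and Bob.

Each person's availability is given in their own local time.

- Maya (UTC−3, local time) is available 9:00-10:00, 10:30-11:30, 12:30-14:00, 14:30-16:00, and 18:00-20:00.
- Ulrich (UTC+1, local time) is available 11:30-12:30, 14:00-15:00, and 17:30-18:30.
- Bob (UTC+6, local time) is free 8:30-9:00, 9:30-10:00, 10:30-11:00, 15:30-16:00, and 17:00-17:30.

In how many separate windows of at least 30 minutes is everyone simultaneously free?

0

Maya → UTC: 12:00–13:00, 13:30–14:30, 15:30–17:00, 17:30–19:00, 21:00–23:00.
Ulrich → UTC: 10:30–11:30, 13:00–14:00, 16:30–17:30.
Bob → UTC: 02:30–03:00, 03:30–04:00, 04:30–05:00, 09:30–10:00, 11:00–11:30.
Maya ∩ Ulrich: 13:30–14:00, 16:30–17:00.
Maya ∩ Ulrich ∩ Bob: (none).
Windows ≥ 30 min: (none).
That's 0 windows.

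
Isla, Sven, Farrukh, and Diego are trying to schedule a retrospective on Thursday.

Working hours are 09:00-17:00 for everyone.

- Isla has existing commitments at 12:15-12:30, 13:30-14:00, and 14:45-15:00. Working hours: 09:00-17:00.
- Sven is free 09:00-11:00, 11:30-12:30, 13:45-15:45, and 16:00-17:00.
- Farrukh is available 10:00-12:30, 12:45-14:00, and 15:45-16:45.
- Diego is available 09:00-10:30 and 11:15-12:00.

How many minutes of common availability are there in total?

60 minutes

Isla free within 09:00–17:00: 09:00–12:15, 12:30–13:30, 14:00–14:45, 15:00–17:00.
Isla ∩ Sven: 09:00–11:00, 11:30–12:15, 14:00–14:45, 15:00–15:45, 16:00–17:00.
Isla ∩ Sven ∩ Farrukh: 10:00–11:00, 11:30–12:15, 16:00–16:45.
Isla ∩ Sven ∩ Farrukh ∩ Diego: 10:00–10:30, 11:30–12:00.
Total common minutes: 30 + 30 = 60.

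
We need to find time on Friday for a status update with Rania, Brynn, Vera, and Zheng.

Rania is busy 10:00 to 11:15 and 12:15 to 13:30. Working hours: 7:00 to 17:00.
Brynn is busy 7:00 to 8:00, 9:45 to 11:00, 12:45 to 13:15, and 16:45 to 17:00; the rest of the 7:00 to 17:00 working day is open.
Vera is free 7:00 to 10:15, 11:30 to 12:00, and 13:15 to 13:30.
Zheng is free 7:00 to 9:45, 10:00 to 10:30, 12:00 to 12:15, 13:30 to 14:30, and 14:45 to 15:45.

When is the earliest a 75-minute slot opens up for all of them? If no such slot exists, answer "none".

08:00

Rania free within 07:00–17:00: 07:00–10:00, 11:15–12:15, 13:30–17:00.
Brynn free within 07:00–17:00: 08:00–09:45, 11:00–12:45, 13:15–16:45.
Rania ∩ Brynn: 08:00–09:45, 11:15–12:15, 13:30–16:45.
Rania ∩ Brynn ∩ Vera: 08:00–09:45, 11:30–12:00.
Rania ∩ Brynn ∩ Vera ∩ Zheng: 08:00–09:45.
Windows ≥ 75 min: 08:00–09:45.
Earliest such window starts at 08:00.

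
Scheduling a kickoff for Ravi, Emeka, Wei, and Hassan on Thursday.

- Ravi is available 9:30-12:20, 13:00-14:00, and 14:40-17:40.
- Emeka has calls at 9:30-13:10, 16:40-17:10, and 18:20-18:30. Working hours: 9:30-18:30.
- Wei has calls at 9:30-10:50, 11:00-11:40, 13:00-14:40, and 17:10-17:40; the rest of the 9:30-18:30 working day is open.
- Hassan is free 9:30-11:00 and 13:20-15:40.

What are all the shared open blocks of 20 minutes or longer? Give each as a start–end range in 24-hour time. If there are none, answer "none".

14:40–15:40

Emeka free within 09:30–18:30: 13:10–16:40, 17:10–18:20.
Wei free within 09:30–18:30: 10:50–11:00, 11:40–13:00, 14:40–17:10, 17:40–18:30.
Ravi ∩ Emeka: 13:10–14:00, 14:40–16:40, 17:10–17:40.
Ravi ∩ Emeka ∩ Wei: 14:40–16:40.
Ravi ∩ Emeka ∩ Wei ∩ Hassan: 14:40–15:40.
Windows ≥ 20 min: 14:40–15:40.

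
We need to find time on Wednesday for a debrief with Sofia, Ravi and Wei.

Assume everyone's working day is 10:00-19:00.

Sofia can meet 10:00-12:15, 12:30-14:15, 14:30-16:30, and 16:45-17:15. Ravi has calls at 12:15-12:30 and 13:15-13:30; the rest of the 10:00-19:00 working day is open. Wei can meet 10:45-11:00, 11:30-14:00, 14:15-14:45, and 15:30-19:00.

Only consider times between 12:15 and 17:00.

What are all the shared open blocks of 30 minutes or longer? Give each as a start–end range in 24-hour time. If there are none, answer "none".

12:30–13:15, 13:30–14:00, 15:30–16:30

Ravi free within 10:00–19:00: 10:00–12:15, 12:30–13:15, 13:30–19:00.
Sofia ∩ Ravi: 10:00–12:15, 12:30–13:15, 13:30–14:15, 14:30–16:30, 16:45–17:15.
Sofia ∩ Ravi ∩ Wei: 10:45–11:00, 11:30–12:15, 12:30–13:15, 13:30–14:00, 14:30–14:45, 15:30–16:30, 16:45–17:15.
Restricted to 12:15–17:00: 12:30–13:15, 13:30–14:00, 14:30–14:45, 15:30–16:30, 16:45–17:00.
Windows ≥ 30 min: 12:30–13:15, 13:30–14:00, 15:30–16:30.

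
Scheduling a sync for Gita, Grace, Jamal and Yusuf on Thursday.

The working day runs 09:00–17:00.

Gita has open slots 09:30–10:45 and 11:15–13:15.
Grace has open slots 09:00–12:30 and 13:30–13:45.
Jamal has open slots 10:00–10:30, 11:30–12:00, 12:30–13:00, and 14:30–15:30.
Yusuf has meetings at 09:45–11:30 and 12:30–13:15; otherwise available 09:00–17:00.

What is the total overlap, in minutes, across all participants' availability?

Yusuf free within 09:00–17:00: 09:00–09:45, 11:30–12:30, 13:15–17:00.
Gita ∩ Grace: 09:30–10:45, 11:15–12:30.
Gita ∩ Grace ∩ Jamal: 10:00–10:30, 11:30–12:00.
Gita ∩ Grace ∩ Jamal ∩ Yusuf: 11:30–12:00.
Total common minutes: 30.

30 minutes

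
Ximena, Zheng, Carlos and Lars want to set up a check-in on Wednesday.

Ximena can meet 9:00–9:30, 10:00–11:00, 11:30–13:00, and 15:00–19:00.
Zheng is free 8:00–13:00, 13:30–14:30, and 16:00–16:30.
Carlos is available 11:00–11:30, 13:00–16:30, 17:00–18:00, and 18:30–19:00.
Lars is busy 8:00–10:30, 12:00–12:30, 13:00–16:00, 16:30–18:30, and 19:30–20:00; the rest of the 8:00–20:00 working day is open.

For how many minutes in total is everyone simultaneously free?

Lars free within 08:00–20:00: 10:30–12:00, 12:30–13:00, 16:00–16:30, 18:30–19:30.
Ximena ∩ Zheng: 09:00–09:30, 10:00–11:00, 11:30–13:00, 16:00–16:30.
Ximena ∩ Zheng ∩ Carlos: 16:00–16:30.
Ximena ∩ Zheng ∩ Carlos ∩ Lars: 16:00–16:30.
Total common minutes: 30.

30 minutes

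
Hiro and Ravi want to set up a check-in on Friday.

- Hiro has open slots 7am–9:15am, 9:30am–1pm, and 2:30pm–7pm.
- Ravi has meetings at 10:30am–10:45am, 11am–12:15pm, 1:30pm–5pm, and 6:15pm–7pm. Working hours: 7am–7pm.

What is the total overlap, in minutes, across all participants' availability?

Ravi free within 07:00–19:00: 07:00–10:30, 10:45–11:00, 12:15–13:30, 17:00–18:15.
Hiro ∩ Ravi: 07:00–09:15, 09:30–10:30, 10:45–11:00, 12:15–13:00, 17:00–18:15.
Total common minutes: 135 + 60 + 15 + 45 + 75 = 330.

330 minutes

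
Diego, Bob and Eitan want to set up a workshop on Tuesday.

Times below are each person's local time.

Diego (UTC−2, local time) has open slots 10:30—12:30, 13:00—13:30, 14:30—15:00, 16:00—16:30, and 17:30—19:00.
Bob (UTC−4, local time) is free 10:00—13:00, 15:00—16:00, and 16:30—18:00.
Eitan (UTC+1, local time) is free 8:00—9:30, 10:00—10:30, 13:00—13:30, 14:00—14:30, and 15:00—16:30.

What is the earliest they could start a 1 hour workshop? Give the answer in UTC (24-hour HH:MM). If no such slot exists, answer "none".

none

Diego → UTC: 12:30–14:30, 15:00–15:30, 16:30–17:00, 18:00–18:30, 19:30–21:00.
Bob → UTC: 14:00–17:00, 19:00–20:00, 20:30–22:00.
Eitan → UTC: 07:00–08:30, 09:00–09:30, 12:00–12:30, 13:00–13:30, 14:00–15:30.
Diego ∩ Bob: 14:00–14:30, 15:00–15:30, 16:30–17:00, 19:30–20:00, 20:30–21:00.
Diego ∩ Bob ∩ Eitan: 14:00–14:30, 15:00–15:30.
Windows ≥ 60 min: (none).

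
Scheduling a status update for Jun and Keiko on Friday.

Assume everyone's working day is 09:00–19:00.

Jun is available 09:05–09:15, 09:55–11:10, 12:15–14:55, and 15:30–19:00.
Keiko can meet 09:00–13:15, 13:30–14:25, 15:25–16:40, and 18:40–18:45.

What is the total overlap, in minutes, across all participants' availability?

Jun ∩ Keiko: 09:05–09:15, 09:55–11:10, 12:15–13:15, 13:30–14:25, 15:30–16:40, 18:40–18:45.
Total common minutes: 10 + 75 + 60 + 55 + 70 + 5 = 275.

275 minutes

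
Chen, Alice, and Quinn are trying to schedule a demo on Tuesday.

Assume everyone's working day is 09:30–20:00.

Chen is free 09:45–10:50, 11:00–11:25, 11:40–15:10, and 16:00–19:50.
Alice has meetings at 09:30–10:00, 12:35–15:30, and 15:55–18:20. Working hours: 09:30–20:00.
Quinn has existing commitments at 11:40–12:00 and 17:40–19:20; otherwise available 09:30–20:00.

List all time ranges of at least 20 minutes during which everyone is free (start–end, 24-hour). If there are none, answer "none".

10:00–10:50, 11:00–11:25, 12:00–12:35, 19:20–19:50

Alice free within 09:30–20:00: 10:00–12:35, 15:30–15:55, 18:20–20:00.
Quinn free within 09:30–20:00: 09:30–11:40, 12:00–17:40, 19:20–20:00.
Chen ∩ Alice: 10:00–10:50, 11:00–11:25, 11:40–12:35, 18:20–19:50.
Chen ∩ Alice ∩ Quinn: 10:00–10:50, 11:00–11:25, 12:00–12:35, 19:20–19:50.
Windows ≥ 20 min: 10:00–10:50, 11:00–11:25, 12:00–12:35, 19:20–19:50.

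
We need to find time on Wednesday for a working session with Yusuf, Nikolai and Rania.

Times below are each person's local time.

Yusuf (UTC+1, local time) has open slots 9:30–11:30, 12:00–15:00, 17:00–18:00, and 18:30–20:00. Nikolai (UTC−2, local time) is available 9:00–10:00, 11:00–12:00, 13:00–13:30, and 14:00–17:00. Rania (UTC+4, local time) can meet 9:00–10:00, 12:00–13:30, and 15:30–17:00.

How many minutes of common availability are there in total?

30 minutes

Yusuf → UTC: 08:30–10:30, 11:00–14:00, 16:00–17:00, 17:30–19:00.
Nikolai → UTC: 11:00–12:00, 13:00–14:00, 15:00–15:30, 16:00–19:00.
Rania → UTC: 05:00–06:00, 08:00–09:30, 11:30–13:00.
Yusuf ∩ Nikolai: 11:00–12:00, 13:00–14:00, 16:00–17:00, 17:30–19:00.
Yusuf ∩ Nikolai ∩ Rania: 11:30–12:00.
Total common minutes: 30.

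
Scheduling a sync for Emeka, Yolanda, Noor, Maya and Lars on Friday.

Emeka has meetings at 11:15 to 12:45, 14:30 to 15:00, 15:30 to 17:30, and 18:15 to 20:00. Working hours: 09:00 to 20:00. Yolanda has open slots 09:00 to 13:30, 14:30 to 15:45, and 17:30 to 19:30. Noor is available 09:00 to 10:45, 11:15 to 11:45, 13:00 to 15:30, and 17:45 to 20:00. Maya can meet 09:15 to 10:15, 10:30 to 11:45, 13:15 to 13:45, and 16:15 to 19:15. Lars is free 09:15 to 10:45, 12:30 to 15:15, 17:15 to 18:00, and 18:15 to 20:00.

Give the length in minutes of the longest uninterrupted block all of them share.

60 minutes

Emeka free within 09:00–20:00: 09:00–11:15, 12:45–14:30, 15:00–15:30, 17:30–18:15.
Emeka ∩ Yolanda: 09:00–11:15, 12:45–13:30, 15:00–15:30, 17:30–18:15.
Emeka ∩ Yolanda ∩ Noor: 09:00–10:45, 13:00–13:30, 15:00–15:30, 17:45–18:15.
Emeka ∩ Yolanda ∩ Noor ∩ Maya: 09:15–10:15, 10:30–10:45, 13:15–13:30, 17:45–18:15.
Emeka ∩ Yolanda ∩ Noor ∩ Maya ∩ Lars: 09:15–10:15, 10:30–10:45, 13:15–13:30, 17:45–18:00.
Common window lengths: 60, 15, 15, 15 min; longest is 60.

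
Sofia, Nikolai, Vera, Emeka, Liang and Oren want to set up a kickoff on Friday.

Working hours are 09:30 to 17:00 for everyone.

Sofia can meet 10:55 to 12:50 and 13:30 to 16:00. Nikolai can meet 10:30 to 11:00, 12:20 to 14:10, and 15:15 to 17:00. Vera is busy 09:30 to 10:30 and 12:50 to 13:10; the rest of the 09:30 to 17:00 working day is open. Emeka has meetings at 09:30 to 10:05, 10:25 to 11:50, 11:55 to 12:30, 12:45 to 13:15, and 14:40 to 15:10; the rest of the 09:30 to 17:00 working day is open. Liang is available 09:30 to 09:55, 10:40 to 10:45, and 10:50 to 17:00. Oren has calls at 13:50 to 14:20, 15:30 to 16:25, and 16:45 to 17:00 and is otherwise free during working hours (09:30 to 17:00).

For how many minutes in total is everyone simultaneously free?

50 minutes

Vera free within 09:30–17:00: 10:30–12:50, 13:10–17:00.
Emeka free within 09:30–17:00: 10:05–10:25, 11:50–11:55, 12:30–12:45, 13:15–14:40, 15:10–17:00.
Oren free within 09:30–17:00: 09:30–13:50, 14:20–15:30, 16:25–16:45.
Sofia ∩ Nikolai: 10:55–11:00, 12:20–12:50, 13:30–14:10, 15:15–16:00.
Sofia ∩ Nikolai ∩ Vera: 10:55–11:00, 12:20–12:50, 13:30–14:10, 15:15–16:00.
Sofia ∩ Nikolai ∩ Vera ∩ Emeka: 12:30–12:45, 13:30–14:10, 15:15–16:00.
Sofia ∩ Nikolai ∩ Vera ∩ Emeka ∩ Liang: 12:30–12:45, 13:30–14:10, 15:15–16:00.
Sofia ∩ Nikolai ∩ Vera ∩ Emeka ∩ Liang ∩ Oren: 12:30–12:45, 13:30–13:50, 15:15–15:30.
Total common minutes: 15 + 20 + 15 = 50.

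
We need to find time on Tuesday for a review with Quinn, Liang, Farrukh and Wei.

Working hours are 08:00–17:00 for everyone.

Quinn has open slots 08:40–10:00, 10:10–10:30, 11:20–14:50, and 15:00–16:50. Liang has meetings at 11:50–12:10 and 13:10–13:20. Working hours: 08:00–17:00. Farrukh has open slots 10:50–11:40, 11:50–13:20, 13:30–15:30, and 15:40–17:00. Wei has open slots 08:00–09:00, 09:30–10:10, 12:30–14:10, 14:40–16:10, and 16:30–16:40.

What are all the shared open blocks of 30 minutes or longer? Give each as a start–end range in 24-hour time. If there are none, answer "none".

Liang free within 08:00–17:00: 08:00–11:50, 12:10–13:10, 13:20–17:00.
Quinn ∩ Liang: 08:40–10:00, 10:10–10:30, 11:20–11:50, 12:10–13:10, 13:20–14:50, 15:00–16:50.
Quinn ∩ Liang ∩ Farrukh: 11:20–11:40, 12:10–13:10, 13:30–14:50, 15:00–15:30, 15:40–16:50.
Quinn ∩ Liang ∩ Farrukh ∩ Wei: 12:30–13:10, 13:30–14:10, 14:40–14:50, 15:00–15:30, 15:40–16:10, 16:30–16:40.
Windows ≥ 30 min: 12:30–13:10, 13:30–14:10, 15:00–15:30, 15:40–16:10.

12:30–13:10, 13:30–14:10, 15:00–15:30, 15:40–16:10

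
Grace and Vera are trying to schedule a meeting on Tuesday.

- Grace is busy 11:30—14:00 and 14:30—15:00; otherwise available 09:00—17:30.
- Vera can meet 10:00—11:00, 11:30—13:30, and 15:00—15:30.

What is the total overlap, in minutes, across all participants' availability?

90 minutes

Grace free within 09:00–17:30: 09:00–11:30, 14:00–14:30, 15:00–17:30.
Grace ∩ Vera: 10:00–11:00, 15:00–15:30.
Total common minutes: 60 + 30 = 90.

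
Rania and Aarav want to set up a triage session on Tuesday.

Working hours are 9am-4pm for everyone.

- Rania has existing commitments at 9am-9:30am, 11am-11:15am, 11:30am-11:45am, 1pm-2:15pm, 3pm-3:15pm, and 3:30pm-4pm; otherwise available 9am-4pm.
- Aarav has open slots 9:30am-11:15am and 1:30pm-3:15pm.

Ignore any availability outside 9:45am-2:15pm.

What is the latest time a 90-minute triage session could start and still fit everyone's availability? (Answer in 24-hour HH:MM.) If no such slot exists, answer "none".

none

Rania free within 09:00–16:00: 09:30–11:00, 11:15–11:30, 11:45–13:00, 14:15–15:00, 15:15–15:30.
Rania ∩ Aarav: 09:30–11:00, 14:15–15:00.
Restricted to 09:45–14:15: 09:45–11:00.
Windows ≥ 90 min: (none).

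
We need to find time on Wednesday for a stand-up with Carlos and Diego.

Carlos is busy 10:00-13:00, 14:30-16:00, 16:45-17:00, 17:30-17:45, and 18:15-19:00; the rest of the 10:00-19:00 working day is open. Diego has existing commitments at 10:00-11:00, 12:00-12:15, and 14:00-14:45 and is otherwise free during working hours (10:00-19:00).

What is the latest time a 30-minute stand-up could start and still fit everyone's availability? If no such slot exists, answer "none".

Carlos free within 10:00–19:00: 13:00–14:30, 16:00–16:45, 17:00–17:30, 17:45–18:15.
Diego free within 10:00–19:00: 11:00–12:00, 12:15–14:00, 14:45–19:00.
Carlos ∩ Diego: 13:00–14:00, 16:00–16:45, 17:00–17:30, 17:45–18:15.
Windows ≥ 30 min: 13:00–14:00, 16:00–16:45, 17:00–17:30, 17:45–18:15.
Latest start in the last window 17:45–18:15 is 18:15 − 30 min = 17:45.

17:45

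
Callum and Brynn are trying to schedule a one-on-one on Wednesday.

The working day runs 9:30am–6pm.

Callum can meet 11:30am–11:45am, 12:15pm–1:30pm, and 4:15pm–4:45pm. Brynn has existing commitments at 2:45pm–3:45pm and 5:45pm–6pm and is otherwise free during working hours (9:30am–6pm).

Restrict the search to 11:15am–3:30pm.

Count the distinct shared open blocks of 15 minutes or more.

2

Brynn free within 09:30–18:00: 09:30–14:45, 15:45–17:45.
Callum ∩ Brynn: 11:30–11:45, 12:15–13:30, 16:15–16:45.
Restricted to 11:15–15:30: 11:30–11:45, 12:15–13:30.
Windows ≥ 15 min: 11:30–11:45, 12:15–13:30.
That's 2 windows.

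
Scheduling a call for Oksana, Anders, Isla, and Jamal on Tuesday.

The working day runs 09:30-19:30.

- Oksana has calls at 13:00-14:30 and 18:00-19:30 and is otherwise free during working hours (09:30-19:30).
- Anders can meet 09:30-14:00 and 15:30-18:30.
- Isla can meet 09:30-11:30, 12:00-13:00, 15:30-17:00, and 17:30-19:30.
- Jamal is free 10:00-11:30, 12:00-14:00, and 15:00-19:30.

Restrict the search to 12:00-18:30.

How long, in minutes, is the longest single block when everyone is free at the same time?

90 minutes

Oksana free within 09:30–19:30: 09:30–13:00, 14:30–18:00.
Oksana ∩ Anders: 09:30–13:00, 15:30–18:00.
Oksana ∩ Anders ∩ Isla: 09:30–11:30, 12:00–13:00, 15:30–17:00, 17:30–18:00.
Oksana ∩ Anders ∩ Isla ∩ Jamal: 10:00–11:30, 12:00–13:00, 15:30–17:00, 17:30–18:00.
Restricted to 12:00–18:30: 12:00–13:00, 15:30–17:00, 17:30–18:00.
Common window lengths: 60, 90, 30 min; longest is 90.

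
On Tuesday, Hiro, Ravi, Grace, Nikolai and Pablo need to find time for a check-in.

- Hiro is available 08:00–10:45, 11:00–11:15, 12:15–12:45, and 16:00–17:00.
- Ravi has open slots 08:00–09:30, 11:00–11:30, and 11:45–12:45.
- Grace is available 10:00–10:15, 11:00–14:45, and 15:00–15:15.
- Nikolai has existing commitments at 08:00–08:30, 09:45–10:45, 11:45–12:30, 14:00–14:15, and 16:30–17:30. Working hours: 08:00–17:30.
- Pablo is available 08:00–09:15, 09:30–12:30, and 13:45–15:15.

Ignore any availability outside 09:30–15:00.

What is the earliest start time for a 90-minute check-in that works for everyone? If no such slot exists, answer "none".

none

Nikolai free within 08:00–17:30: 08:30–09:45, 10:45–11:45, 12:30–14:00, 14:15–16:30.
Hiro ∩ Ravi: 08:00–09:30, 11:00–11:15, 12:15–12:45.
Hiro ∩ Ravi ∩ Grace: 11:00–11:15, 12:15–12:45.
Hiro ∩ Ravi ∩ Grace ∩ Nikolai: 11:00–11:15, 12:30–12:45.
Hiro ∩ Ravi ∩ Grace ∩ Nikolai ∩ Pablo: 11:00–11:15.
Restricted to 09:30–15:00: 11:00–11:15.
Windows ≥ 90 min: (none).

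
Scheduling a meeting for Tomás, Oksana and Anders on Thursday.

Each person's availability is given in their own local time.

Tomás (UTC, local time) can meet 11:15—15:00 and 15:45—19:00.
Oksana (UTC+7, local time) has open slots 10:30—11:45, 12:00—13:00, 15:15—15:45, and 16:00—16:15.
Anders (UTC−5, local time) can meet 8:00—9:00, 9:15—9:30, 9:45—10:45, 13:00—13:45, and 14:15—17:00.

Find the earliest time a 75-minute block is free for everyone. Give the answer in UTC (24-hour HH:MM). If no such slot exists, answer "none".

none

Tomás → UTC: 11:15–15:00, 15:45–19:00.
Oksana → UTC: 03:30–04:45, 05:00–06:00, 08:15–08:45, 09:00–09:15.
Anders → UTC: 13:00–14:00, 14:15–14:30, 14:45–15:45, 18:00–18:45, 19:15–22:00.
Tomás ∩ Oksana: (none).
Tomás ∩ Oksana ∩ Anders: (none).
Windows ≥ 75 min: (none).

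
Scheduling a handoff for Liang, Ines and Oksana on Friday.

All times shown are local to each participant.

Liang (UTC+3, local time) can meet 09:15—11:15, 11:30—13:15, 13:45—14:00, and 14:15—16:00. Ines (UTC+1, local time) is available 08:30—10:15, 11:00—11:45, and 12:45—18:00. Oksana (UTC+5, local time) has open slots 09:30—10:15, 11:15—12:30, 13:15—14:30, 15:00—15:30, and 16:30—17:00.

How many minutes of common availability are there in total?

Liang → UTC: 06:15–08:15, 08:30–10:15, 10:45–11:00, 11:15–13:00.
Ines → UTC: 07:30–09:15, 10:00–10:45, 11:45–17:00.
Oksana → UTC: 04:30–05:15, 06:15–07:30, 08:15–09:30, 10:00–10:30, 11:30–12:00.
Liang ∩ Ines: 07:30–08:15, 08:30–09:15, 10:00–10:15, 11:45–13:00.
Liang ∩ Ines ∩ Oksana: 08:30–09:15, 10:00–10:15, 11:45–12:00.
Total common minutes: 45 + 15 + 15 = 75.

75 minutes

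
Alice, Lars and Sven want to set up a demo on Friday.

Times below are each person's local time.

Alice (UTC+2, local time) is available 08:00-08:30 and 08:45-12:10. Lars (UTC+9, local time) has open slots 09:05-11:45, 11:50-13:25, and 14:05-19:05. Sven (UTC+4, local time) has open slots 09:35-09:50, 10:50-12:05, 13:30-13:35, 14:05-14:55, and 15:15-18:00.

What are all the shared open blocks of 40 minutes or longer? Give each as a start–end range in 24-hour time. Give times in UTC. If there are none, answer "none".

Alice → UTC: 06:00–06:30, 06:45–10:10.
Lars → UTC: 00:05–02:45, 02:50–04:25, 05:05–10:05.
Sven → UTC: 05:35–05:50, 06:50–08:05, 09:30–09:35, 10:05–10:55, 11:15–14:00.
Alice ∩ Lars: 06:00–06:30, 06:45–10:05.
Alice ∩ Lars ∩ Sven: 06:50–08:05, 09:30–09:35.
Windows ≥ 40 min: 06:50–08:05.

06:50–08:05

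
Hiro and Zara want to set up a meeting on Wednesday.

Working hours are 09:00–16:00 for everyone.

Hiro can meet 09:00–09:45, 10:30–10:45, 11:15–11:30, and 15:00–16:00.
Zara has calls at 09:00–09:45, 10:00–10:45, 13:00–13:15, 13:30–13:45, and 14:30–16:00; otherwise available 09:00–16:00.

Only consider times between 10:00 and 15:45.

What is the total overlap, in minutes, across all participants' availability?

Zara free within 09:00–16:00: 09:45–10:00, 10:45–13:00, 13:15–13:30, 13:45–14:30.
Hiro ∩ Zara: 11:15–11:30.
Restricted to 10:00–15:45: 11:15–11:30.
Total common minutes: 15.

15 minutes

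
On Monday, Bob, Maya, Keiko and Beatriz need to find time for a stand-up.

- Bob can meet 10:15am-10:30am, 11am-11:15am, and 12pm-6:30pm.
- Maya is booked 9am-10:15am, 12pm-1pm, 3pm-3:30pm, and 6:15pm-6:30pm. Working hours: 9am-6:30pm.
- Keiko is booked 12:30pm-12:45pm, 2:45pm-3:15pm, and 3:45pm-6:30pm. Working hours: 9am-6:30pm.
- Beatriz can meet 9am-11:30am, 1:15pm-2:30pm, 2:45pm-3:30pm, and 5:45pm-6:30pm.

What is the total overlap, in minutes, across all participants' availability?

105 minutes

Maya free within 09:00–18:30: 10:15–12:00, 13:00–15:00, 15:30–18:15.
Keiko free within 09:00–18:30: 09:00–12:30, 12:45–14:45, 15:15–15:45.
Bob ∩ Maya: 10:15–10:30, 11:00–11:15, 13:00–15:00, 15:30–18:15.
Bob ∩ Maya ∩ Keiko: 10:15–10:30, 11:00–11:15, 13:00–14:45, 15:30–15:45.
Bob ∩ Maya ∩ Keiko ∩ Beatriz: 10:15–10:30, 11:00–11:15, 13:15–14:30.
Total common minutes: 15 + 15 + 75 = 105.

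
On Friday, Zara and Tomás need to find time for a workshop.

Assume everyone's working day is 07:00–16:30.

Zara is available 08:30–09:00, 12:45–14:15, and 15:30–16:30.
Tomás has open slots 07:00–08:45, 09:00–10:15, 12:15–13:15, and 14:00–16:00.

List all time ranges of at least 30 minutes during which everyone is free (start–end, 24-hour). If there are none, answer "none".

Zara ∩ Tomás: 08:30–08:45, 12:45–13:15, 14:00–14:15, 15:30–16:00.
Windows ≥ 30 min: 12:45–13:15, 15:30–16:00.

12:45–13:15, 15:30–16:00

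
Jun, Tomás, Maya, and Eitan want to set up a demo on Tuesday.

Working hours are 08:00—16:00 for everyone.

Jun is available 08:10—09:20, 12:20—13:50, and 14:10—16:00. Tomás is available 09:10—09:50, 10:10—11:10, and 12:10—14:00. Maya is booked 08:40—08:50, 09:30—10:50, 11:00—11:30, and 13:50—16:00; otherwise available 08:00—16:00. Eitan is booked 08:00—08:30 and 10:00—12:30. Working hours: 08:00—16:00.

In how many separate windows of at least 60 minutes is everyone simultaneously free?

Maya free within 08:00–16:00: 08:00–08:40, 08:50–09:30, 10:50–11:00, 11:30–13:50.
Eitan free within 08:00–16:00: 08:30–10:00, 12:30–16:00.
Jun ∩ Tomás: 09:10–09:20, 12:20–13:50.
Jun ∩ Tomás ∩ Maya: 09:10–09:20, 12:20–13:50.
Jun ∩ Tomás ∩ Maya ∩ Eitan: 09:10–09:20, 12:30–13:50.
Windows ≥ 60 min: 12:30–13:50.
That's 1 window.

1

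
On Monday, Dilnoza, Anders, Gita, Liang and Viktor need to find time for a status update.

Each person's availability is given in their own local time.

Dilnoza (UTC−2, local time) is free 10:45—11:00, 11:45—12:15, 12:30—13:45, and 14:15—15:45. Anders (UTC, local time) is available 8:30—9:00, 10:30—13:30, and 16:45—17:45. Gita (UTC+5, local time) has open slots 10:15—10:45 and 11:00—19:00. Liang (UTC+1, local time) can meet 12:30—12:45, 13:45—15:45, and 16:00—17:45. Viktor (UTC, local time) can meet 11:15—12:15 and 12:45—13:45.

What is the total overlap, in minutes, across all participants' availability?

15 minutes

Dilnoza → UTC: 12:45–13:00, 13:45–14:15, 14:30–15:45, 16:15–17:45.
Anders → UTC: 08:30–09:00, 10:30–13:30, 16:45–17:45.
Gita → UTC: 05:15–05:45, 06:00–14:00.
Liang → UTC: 11:30–11:45, 12:45–14:45, 15:00–16:45.
Viktor → UTC: 11:15–12:15, 12:45–13:45.
Dilnoza ∩ Anders: 12:45–13:00, 16:45–17:45.
Dilnoza ∩ Anders ∩ Gita: 12:45–13:00.
Dilnoza ∩ Anders ∩ Gita ∩ Liang: 12:45–13:00.
Dilnoza ∩ Anders ∩ Gita ∩ Liang ∩ Viktor: 12:45–13:00.
Total common minutes: 15.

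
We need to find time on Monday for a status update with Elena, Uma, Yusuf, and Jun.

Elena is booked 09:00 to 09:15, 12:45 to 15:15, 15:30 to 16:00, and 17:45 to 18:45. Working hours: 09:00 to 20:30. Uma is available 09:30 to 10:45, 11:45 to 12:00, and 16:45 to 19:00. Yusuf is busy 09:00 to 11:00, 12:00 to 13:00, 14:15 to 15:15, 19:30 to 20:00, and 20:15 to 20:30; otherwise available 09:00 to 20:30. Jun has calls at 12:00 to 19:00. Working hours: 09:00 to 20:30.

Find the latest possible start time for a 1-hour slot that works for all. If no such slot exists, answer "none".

none

Elena free within 09:00–20:30: 09:15–12:45, 15:15–15:30, 16:00–17:45, 18:45–20:30.
Yusuf free within 09:00–20:30: 11:00–12:00, 13:00–14:15, 15:15–19:30, 20:00–20:15.
Jun free within 09:00–20:30: 09:00–12:00, 19:00–20:30.
Elena ∩ Uma: 09:30–10:45, 11:45–12:00, 16:45–17:45, 18:45–19:00.
Elena ∩ Uma ∩ Yusuf: 11:45–12:00, 16:45–17:45, 18:45–19:00.
Elena ∩ Uma ∩ Yusuf ∩ Jun: 11:45–12:00.
Windows ≥ 60 min: (none).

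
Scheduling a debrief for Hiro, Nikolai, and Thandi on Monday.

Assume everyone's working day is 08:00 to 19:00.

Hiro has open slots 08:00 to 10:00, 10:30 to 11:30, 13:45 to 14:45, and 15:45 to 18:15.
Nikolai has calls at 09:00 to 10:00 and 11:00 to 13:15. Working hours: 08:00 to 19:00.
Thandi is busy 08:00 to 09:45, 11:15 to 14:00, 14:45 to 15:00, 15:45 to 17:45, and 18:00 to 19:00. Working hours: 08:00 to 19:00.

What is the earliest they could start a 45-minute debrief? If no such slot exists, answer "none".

Nikolai free within 08:00–19:00: 08:00–09:00, 10:00–11:00, 13:15–19:00.
Thandi free within 08:00–19:00: 09:45–11:15, 14:00–14:45, 15:00–15:45, 17:45–18:00.
Hiro ∩ Nikolai: 08:00–09:00, 10:30–11:00, 13:45–14:45, 15:45–18:15.
Hiro ∩ Nikolai ∩ Thandi: 10:30–11:00, 14:00–14:45, 17:45–18:00.
Windows ≥ 45 min: 14:00–14:45.
Earliest such window starts at 14:00.

14:00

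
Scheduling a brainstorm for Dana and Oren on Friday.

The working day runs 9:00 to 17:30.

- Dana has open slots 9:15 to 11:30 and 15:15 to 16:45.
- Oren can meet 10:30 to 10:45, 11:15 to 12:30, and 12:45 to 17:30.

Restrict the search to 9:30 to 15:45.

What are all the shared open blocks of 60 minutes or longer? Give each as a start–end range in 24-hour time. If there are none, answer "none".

none

Dana ∩ Oren: 10:30–10:45, 11:15–11:30, 15:15–16:45.
Restricted to 09:30–15:45: 10:30–10:45, 11:15–11:30, 15:15–15:45.
Windows ≥ 60 min: (none).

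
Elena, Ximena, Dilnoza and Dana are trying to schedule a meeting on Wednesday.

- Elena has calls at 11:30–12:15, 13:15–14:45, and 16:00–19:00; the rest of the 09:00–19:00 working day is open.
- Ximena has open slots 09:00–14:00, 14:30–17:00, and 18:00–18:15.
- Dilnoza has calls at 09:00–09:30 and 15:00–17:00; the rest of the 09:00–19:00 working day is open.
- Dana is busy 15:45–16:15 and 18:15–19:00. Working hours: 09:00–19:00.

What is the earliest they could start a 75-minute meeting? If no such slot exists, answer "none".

Elena free within 09:00–19:00: 09:00–11:30, 12:15–13:15, 14:45–16:00.
Dilnoza free within 09:00–19:00: 09:30–15:00, 17:00–19:00.
Dana free within 09:00–19:00: 09:00–15:45, 16:15–18:15.
Elena ∩ Ximena: 09:00–11:30, 12:15–13:15, 14:45–16:00.
Elena ∩ Ximena ∩ Dilnoza: 09:30–11:30, 12:15–13:15, 14:45–15:00.
Elena ∩ Ximena ∩ Dilnoza ∩ Dana: 09:30–11:30, 12:15–13:15, 14:45–15:00.
Windows ≥ 75 min: 09:30–11:30.
Earliest such window starts at 09:30.

09:30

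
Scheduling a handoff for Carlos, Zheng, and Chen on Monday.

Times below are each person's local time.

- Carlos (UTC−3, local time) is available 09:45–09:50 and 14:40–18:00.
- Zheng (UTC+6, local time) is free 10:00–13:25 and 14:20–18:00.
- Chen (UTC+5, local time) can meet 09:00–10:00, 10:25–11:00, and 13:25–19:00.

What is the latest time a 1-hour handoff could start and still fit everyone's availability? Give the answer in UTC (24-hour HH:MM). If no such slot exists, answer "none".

Carlos → UTC: 12:45–12:50, 17:40–21:00.
Zheng → UTC: 04:00–07:25, 08:20–12:00.
Chen → UTC: 04:00–05:00, 05:25–06:00, 08:25–14:00.
Carlos ∩ Zheng: (none).
Carlos ∩ Zheng ∩ Chen: (none).
Windows ≥ 60 min: (none).

none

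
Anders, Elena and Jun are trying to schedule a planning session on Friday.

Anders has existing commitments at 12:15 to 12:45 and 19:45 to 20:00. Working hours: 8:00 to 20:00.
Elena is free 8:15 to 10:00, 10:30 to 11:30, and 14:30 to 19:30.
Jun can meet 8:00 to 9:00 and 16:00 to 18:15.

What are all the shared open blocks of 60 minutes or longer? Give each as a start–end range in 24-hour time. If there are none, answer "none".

Anders free within 08:00–20:00: 08:00–12:15, 12:45–19:45.
Anders ∩ Elena: 08:15–10:00, 10:30–11:30, 14:30–19:30.
Anders ∩ Elena ∩ Jun: 08:15–09:00, 16:00–18:15.
Windows ≥ 60 min: 16:00–18:15.

16:00–18:15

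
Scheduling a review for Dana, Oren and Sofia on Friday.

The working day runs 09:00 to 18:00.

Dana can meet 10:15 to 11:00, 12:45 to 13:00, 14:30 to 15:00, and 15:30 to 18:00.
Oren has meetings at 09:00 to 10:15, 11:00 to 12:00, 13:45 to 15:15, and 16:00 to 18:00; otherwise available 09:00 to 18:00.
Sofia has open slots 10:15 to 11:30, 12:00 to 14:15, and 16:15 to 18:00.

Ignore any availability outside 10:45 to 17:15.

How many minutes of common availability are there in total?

30 minutes

Oren free within 09:00–18:00: 10:15–11:00, 12:00–13:45, 15:15–16:00.
Dana ∩ Oren: 10:15–11:00, 12:45–13:00, 15:30–16:00.
Dana ∩ Oren ∩ Sofia: 10:15–11:00, 12:45–13:00.
Restricted to 10:45–17:15: 10:45–11:00, 12:45–13:00.
Total common minutes: 15 + 15 = 30.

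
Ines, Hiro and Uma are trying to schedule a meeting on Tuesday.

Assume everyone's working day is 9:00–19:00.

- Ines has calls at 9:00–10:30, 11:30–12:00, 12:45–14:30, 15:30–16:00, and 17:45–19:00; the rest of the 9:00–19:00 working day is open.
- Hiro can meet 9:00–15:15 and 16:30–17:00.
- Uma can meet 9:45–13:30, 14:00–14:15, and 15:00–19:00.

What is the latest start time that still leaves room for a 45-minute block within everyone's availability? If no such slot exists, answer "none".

12:00

Ines free within 09:00–19:00: 10:30–11:30, 12:00–12:45, 14:30–15:30, 16:00–17:45.
Ines ∩ Hiro: 10:30–11:30, 12:00–12:45, 14:30–15:15, 16:30–17:00.
Ines ∩ Hiro ∩ Uma: 10:30–11:30, 12:00–12:45, 15:00–15:15, 16:30–17:00.
Windows ≥ 45 min: 10:30–11:30, 12:00–12:45.
Latest start in the last window 12:00–12:45 is 12:45 − 45 min = 12:00.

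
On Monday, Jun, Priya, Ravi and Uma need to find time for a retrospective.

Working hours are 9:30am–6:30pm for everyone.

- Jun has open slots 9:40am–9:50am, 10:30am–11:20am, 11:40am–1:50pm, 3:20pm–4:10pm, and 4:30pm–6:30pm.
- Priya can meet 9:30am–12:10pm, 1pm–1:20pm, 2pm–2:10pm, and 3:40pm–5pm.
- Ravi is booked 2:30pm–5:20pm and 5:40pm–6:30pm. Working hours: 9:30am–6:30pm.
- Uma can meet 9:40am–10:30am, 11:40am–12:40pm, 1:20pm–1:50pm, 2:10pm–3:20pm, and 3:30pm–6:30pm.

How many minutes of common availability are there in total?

Ravi free within 09:30–18:30: 09:30–14:30, 17:20–17:40.
Jun ∩ Priya: 09:40–09:50, 10:30–11:20, 11:40–12:10, 13:00–13:20, 15:40–16:10, 16:30–17:00.
Jun ∩ Priya ∩ Ravi: 09:40–09:50, 10:30–11:20, 11:40–12:10, 13:00–13:20.
Jun ∩ Priya ∩ Ravi ∩ Uma: 09:40–09:50, 11:40–12:10.
Total common minutes: 10 + 30 = 40.

40 minutes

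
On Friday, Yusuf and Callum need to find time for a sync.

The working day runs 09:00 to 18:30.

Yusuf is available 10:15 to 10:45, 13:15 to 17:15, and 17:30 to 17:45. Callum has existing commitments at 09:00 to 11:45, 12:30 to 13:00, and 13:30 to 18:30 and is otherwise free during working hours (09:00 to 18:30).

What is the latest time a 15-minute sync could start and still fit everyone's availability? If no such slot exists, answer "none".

13:15

Callum free within 09:00–18:30: 11:45–12:30, 13:00–13:30.
Yusuf ∩ Callum: 13:15–13:30.
Windows ≥ 15 min: 13:15–13:30.
Latest start in the last window 13:15–13:30 is 13:30 − 15 min = 13:15.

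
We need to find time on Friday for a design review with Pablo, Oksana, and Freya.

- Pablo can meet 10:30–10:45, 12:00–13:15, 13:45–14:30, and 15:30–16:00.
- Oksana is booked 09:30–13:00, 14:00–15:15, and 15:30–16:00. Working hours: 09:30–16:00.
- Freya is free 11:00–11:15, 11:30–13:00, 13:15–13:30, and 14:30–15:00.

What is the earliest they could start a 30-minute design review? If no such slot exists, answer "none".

Oksana free within 09:30–16:00: 13:00–14:00, 15:15–15:30.
Pablo ∩ Oksana: 13:00–13:15, 13:45–14:00.
Pablo ∩ Oksana ∩ Freya: (none).
Windows ≥ 30 min: (none).

none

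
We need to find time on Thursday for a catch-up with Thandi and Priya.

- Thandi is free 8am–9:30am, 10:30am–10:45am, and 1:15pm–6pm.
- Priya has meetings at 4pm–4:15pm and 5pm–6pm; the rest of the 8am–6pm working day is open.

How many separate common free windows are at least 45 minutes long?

Priya free within 08:00–18:00: 08:00–16:00, 16:15–17:00.
Thandi ∩ Priya: 08:00–09:30, 10:30–10:45, 13:15–16:00, 16:15–17:00.
Windows ≥ 45 min: 08:00–09:30, 13:15–16:00, 16:15–17:00.
That's 3 windows.

3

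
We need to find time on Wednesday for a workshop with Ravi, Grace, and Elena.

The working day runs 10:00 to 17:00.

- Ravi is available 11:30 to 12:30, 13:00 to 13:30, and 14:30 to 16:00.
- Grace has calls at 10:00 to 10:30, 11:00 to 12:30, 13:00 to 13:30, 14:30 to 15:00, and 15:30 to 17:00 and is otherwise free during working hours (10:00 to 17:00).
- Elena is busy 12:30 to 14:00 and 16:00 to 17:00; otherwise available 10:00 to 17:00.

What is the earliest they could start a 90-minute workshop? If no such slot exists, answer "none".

none

Grace free within 10:00–17:00: 10:30–11:00, 12:30–13:00, 13:30–14:30, 15:00–15:30.
Elena free within 10:00–17:00: 10:00–12:30, 14:00–16:00.
Ravi ∩ Grace: 15:00–15:30.
Ravi ∩ Grace ∩ Elena: 15:00–15:30.
Windows ≥ 90 min: (none).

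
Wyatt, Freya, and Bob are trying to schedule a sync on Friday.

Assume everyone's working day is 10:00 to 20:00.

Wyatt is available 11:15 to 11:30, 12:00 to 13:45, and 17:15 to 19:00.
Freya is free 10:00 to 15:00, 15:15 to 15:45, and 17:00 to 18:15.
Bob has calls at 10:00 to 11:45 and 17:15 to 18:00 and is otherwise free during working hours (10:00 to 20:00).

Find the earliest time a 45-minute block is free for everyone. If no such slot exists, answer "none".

Bob free within 10:00–20:00: 11:45–17:15, 18:00–20:00.
Wyatt ∩ Freya: 11:15–11:30, 12:00–13:45, 17:15–18:15.
Wyatt ∩ Freya ∩ Bob: 12:00–13:45, 18:00–18:15.
Windows ≥ 45 min: 12:00–13:45.
Earliest such window starts at 12:00.

12:00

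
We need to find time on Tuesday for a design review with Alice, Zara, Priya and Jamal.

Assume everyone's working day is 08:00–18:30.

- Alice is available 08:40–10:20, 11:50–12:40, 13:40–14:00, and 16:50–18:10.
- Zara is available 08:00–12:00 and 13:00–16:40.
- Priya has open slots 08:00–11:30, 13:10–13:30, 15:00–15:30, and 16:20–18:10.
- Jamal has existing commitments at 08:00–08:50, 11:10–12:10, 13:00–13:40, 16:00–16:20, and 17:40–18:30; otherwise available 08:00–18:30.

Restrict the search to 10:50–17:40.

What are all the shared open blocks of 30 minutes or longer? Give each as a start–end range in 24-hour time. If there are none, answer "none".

Jamal free within 08:00–18:30: 08:50–11:10, 12:10–13:00, 13:40–16:00, 16:20–17:40.
Alice ∩ Zara: 08:40–10:20, 11:50–12:00, 13:40–14:00.
Alice ∩ Zara ∩ Priya: 08:40–10:20.
Alice ∩ Zara ∩ Priya ∩ Jamal: 08:50–10:20.
Restricted to 10:50–17:40: (none).
Windows ≥ 30 min: (none).

none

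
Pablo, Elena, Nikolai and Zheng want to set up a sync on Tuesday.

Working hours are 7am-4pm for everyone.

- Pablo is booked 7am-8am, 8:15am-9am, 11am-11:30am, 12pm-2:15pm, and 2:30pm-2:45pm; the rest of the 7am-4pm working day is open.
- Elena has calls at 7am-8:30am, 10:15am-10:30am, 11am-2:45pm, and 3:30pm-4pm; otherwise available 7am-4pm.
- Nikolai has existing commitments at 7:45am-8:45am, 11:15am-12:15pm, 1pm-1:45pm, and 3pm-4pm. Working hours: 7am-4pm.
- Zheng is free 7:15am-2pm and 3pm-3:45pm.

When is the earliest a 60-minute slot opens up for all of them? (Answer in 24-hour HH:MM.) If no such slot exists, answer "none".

09:00

Pablo free within 07:00–16:00: 08:00–08:15, 09:00–11:00, 11:30–12:00, 14:15–14:30, 14:45–16:00.
Elena free within 07:00–16:00: 08:30–10:15, 10:30–11:00, 14:45–15:30.
Nikolai free within 07:00–16:00: 07:00–07:45, 08:45–11:15, 12:15–13:00, 13:45–15:00.
Pablo ∩ Elena: 09:00–10:15, 10:30–11:00, 14:45–15:30.
Pablo ∩ Elena ∩ Nikolai: 09:00–10:15, 10:30–11:00, 14:45–15:00.
Pablo ∩ Elena ∩ Nikolai ∩ Zheng: 09:00–10:15, 10:30–11:00.
Windows ≥ 60 min: 09:00–10:15.
Earliest such window starts at 09:00.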